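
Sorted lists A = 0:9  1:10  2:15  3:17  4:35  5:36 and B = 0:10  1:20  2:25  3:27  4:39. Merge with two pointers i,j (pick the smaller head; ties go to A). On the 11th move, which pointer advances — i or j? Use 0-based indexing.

j

i=0 j=0: A[i]=9<=B[j]=10 take 9, i++
i=1 j=0: A[i]=10<=B[j]=10 take 10, i++
i=2 j=0: A[i]=15>B[j]=10 take 10, j++
i=2 j=1: A[i]=15<=B[j]=20 take 15, i++
i=3 j=1: A[i]=17<=B[j]=20 take 17, i++
i=4 j=1: A[i]=35>B[j]=20 take 20, j++
i=4 j=2: A[i]=35>B[j]=25 take 25, j++
i=4 j=3: A[i]=35>B[j]=27 take 27, j++
i=4 j=4: A[i]=35<=B[j]=39 take 35, i++
i=5 j=4: A[i]=36<=B[j]=39 take 36, i++
i=6 j=4: A done, take B[j]=39, j++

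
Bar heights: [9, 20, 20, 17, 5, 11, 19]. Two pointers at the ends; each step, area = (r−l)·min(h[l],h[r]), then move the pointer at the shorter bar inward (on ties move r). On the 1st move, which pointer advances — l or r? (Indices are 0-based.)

[0,6] min(9,19)*6=54 best=54 * → l++

l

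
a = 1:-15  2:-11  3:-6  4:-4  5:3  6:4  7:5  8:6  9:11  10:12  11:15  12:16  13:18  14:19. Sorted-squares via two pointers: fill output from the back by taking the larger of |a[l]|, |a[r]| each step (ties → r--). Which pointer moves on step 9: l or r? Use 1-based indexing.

l=1 r=14: |-15|<=|19| out[14]=361, r--
l=1 r=13: |-15|<=|18| out[13]=324, r--
l=1 r=12: |-15|<=|16| out[12]=256, r--
l=1 r=11: |-15|<=|15| out[11]=225, r--
l=1 r=10: |-15|>|12| out[10]=225, l++
l=2 r=10: |-11|<=|12| out[9]=144, r--
l=2 r=9: |-11|<=|11| out[8]=121, r--
l=2 r=8: |-11|>|6| out[7]=121, l++
l=3 r=8: |-6|<=|6| out[6]=36, r--

r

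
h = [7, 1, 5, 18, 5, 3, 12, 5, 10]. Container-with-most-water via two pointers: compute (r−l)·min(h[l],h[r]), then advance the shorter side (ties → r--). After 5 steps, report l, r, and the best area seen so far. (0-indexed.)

l=3, r=6, best area=56

l=0 r=8: min(7,10)*8=56 best=56 *, l++
l=1 r=8: min(1,10)*7=7 best=56, l++
l=2 r=8: min(5,10)*6=30 best=56, l++
l=3 r=8: min(18,10)*5=50 best=56, r--
l=3 r=7: min(18,5)*4=20 best=56, r--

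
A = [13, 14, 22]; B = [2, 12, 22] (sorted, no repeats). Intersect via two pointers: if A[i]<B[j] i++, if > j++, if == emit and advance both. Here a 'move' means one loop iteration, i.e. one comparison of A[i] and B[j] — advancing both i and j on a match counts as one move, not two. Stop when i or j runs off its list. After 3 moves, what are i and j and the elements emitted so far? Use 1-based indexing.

[i=1,j=1] 13>2 → j++
[i=1,j=2] 13>12 → j++
[i=1,j=3] 13<22 → i++

i=2, j=3, emitted=[]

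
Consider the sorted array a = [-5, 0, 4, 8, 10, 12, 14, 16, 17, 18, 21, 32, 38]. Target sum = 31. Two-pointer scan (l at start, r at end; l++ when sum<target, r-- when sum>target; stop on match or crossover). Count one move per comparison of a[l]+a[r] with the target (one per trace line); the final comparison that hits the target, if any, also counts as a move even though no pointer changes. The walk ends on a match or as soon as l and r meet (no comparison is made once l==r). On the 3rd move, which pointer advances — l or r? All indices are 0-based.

[0,12] -5+38=33 >31 → r--
[0,11] -5+32=27 <31 → l++
[1,11] 0+32=32 >31 → r--

r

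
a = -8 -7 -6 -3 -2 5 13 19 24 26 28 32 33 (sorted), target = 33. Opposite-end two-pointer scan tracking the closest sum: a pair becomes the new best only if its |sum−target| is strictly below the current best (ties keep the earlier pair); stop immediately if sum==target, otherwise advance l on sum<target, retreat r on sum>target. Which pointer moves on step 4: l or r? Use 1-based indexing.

[1,13] -8+33=25 d=8 * → l++
[2,13] -7+33=26 d=7 * → l++
[3,13] -6+33=27 d=6 * → l++
[4,13] -3+33=30 d=3 * → l++

l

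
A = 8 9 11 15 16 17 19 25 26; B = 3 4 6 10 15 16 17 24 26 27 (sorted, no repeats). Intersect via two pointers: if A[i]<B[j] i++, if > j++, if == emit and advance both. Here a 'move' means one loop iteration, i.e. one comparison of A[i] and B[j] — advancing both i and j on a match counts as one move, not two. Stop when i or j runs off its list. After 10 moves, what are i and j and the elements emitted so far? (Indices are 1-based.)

i=7, j=8, emitted=[15, 16, 17]

[i=1,j=1] 8>3 → j++
[i=1,j=2] 8>4 → j++
[i=1,j=3] 8>6 → j++
[i=1,j=4] 8<10 → i++
[i=2,j=4] 9<10 → i++
[i=3,j=4] 11>10 → j++
[i=3,j=5] 11<15 → i++
[i=4,j=5] 15==15 emit → i++,j++
[i=5,j=6] 16==16 emit → i++,j++
[i=6,j=7] 17==17 emit → i++,j++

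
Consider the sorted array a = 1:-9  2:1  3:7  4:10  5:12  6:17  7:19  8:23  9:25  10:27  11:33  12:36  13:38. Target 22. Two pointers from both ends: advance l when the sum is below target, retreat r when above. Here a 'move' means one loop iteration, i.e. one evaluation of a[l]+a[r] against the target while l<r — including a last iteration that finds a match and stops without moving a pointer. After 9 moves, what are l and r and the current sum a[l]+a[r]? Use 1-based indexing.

l=3, r=6, sum=24

l=1 r=13: -9+38=29 >22, r--
l=1 r=12: -9+36=27 >22, r--
l=1 r=11: -9+33=24 >22, r--
l=1 r=10: -9+27=18 <22, l++
l=2 r=10: 1+27=28 >22, r--
l=2 r=9: 1+25=26 >22, r--
l=2 r=8: 1+23=24 >22, r--
l=2 r=7: 1+19=20 <22, l++
l=3 r=7: 7+19=26 >22, r--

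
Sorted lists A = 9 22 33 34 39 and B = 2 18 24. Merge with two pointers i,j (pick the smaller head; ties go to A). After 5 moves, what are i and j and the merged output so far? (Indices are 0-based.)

[i=0,j=0] A[i]=9>B[j]=2 take 2 → j++
[i=0,j=1] A[i]=9<=B[j]=18 take 9 → i++
[i=1,j=1] A[i]=22>B[j]=18 take 18 → j++
[i=1,j=2] A[i]=22<=B[j]=24 take 22 → i++
[i=2,j=2] A[i]=33>B[j]=24 take 24 → j++

i=2, j=3, merged so far=[2, 9, 18, 22, 24]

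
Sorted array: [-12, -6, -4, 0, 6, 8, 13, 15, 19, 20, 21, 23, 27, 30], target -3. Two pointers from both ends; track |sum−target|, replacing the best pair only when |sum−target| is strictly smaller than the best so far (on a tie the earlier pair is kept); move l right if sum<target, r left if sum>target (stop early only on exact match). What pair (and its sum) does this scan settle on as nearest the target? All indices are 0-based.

pair (-12, 8) with sum -4 (|Δ|=1)

[0,13] -12+30=18 d=21 * → r--
[0,12] -12+27=15 d=18 * → r--
[0,11] -12+23=11 d=14 * → r--
[0,10] -12+21=9 d=12 * → r--
[0,9] -12+20=8 d=11 * → r--
[0,8] -12+19=7 d=10 * → r--
[0,7] -12+15=3 d=6 * → r--
[0,6] -12+13=1 d=4 * → r--
[0,5] -12+8=-4 d=1 * → l++
[1,5] -6+8=2 d=5 → r--
[1,4] -6+6=0 d=3 → r--
[1,3] -6+0=-6 d=3 → l++
[2,3] -4+0=-4 d=1 → l++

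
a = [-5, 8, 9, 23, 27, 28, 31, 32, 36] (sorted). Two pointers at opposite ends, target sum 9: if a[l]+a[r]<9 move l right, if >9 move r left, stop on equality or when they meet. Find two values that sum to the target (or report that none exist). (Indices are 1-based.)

l=1 r=9: -5+36=31 >9, r--
l=1 r=8: -5+32=27 >9, r--
l=1 r=7: -5+31=26 >9, r--
l=1 r=6: -5+28=23 >9, r--
l=1 r=5: -5+27=22 >9, r--
l=1 r=4: -5+23=18 >9, r--
l=1 r=3: -5+9=4 <9, l++
l=2 r=3: 8+9=17 >9, r--

no pair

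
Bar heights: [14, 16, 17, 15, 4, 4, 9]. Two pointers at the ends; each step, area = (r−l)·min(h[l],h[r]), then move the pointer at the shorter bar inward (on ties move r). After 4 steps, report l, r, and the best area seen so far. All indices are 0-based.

[0,6] min(14,9)*6=54 best=54 * → r--
[0,5] min(14,4)*5=20 best=54 → r--
[0,4] min(14,4)*4=16 best=54 → r--
[0,3] min(14,15)*3=42 best=54 → l++

l=1, r=3, best area=54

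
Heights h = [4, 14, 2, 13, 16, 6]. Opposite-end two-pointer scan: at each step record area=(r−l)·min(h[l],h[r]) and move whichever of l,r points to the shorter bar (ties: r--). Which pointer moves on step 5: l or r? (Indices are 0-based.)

[0,5] min(4,6)*5=20 best=20 * → l++
[1,5] min(14,6)*4=24 best=24 * → r--
[1,4] min(14,16)*3=42 best=42 * → l++
[2,4] min(2,16)*2=4 best=42 → l++
[3,4] min(13,16)*1=13 best=42 → l++

l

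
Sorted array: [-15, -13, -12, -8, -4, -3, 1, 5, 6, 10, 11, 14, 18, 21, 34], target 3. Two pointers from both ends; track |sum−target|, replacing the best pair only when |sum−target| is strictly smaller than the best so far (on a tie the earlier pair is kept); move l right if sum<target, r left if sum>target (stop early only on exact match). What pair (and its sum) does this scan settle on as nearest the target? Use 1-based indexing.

[1,15] -15+34=19 d=16 * → r--
[1,14] -15+21=6 d=3 * → r--
[1,13] -15+18=3 d=0 * → stop

pair (-15, 18) with sum 3 (|Δ|=0)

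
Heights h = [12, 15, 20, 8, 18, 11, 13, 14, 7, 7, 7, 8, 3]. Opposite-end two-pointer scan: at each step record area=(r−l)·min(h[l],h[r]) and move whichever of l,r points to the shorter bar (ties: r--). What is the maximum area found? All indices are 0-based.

l=0 r=12: min(12,3)*12=36 best=36 *, r--
l=0 r=11: min(12,8)*11=88 best=88 *, r--
l=0 r=10: min(12,7)*10=70 best=88, r--
l=0 r=9: min(12,7)*9=63 best=88, r--
l=0 r=8: min(12,7)*8=56 best=88, r--
l=0 r=7: min(12,14)*7=84 best=88, l++
l=1 r=7: min(15,14)*6=84 best=88, r--
l=1 r=6: min(15,13)*5=65 best=88, r--
l=1 r=5: min(15,11)*4=44 best=88, r--
l=1 r=4: min(15,18)*3=45 best=88, l++
l=2 r=4: min(20,18)*2=36 best=88, r--
l=2 r=3: min(20,8)*1=8 best=88, r--

max area = 88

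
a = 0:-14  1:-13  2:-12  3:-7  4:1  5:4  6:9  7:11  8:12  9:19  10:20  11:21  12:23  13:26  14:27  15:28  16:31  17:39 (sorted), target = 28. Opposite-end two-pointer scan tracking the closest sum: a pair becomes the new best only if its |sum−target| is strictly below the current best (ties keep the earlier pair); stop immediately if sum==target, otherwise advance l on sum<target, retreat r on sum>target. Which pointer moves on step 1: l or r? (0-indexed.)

[0,17] -14+39=25 d=3 * → l++

l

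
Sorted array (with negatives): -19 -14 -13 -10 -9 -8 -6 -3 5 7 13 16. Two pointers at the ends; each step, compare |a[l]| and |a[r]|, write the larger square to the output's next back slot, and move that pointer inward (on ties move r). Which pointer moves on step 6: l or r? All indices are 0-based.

l

l=0 r=11: |-19|>|16| out[11]=361, l++
l=1 r=11: |-14|<=|16| out[10]=256, r--
l=1 r=10: |-14|>|13| out[9]=196, l++
l=2 r=10: |-13|<=|13| out[8]=169, r--
l=2 r=9: |-13|>|7| out[7]=169, l++
l=3 r=9: |-10|>|7| out[6]=100, l++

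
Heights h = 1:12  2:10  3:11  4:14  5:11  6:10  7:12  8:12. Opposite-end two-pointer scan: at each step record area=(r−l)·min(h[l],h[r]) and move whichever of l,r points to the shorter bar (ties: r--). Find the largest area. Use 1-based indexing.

max area = 84

[1,8] min(12,12)*7=84 best=84 * → r--
[1,7] min(12,12)*6=72 best=84 → r--
[1,6] min(12,10)*5=50 best=84 → r--
[1,5] min(12,11)*4=44 best=84 → r--
[1,4] min(12,14)*3=36 best=84 → l++
[2,4] min(10,14)*2=20 best=84 → l++
[3,4] min(11,14)*1=11 best=84 → l++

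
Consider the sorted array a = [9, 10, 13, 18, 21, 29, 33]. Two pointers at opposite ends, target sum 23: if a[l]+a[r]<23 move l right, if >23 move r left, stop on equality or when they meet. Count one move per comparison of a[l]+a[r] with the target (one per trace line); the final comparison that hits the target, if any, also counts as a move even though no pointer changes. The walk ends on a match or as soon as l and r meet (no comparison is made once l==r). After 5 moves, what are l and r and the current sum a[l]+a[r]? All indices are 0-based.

l=0 r=6: 9+33=42 >23, r--
l=0 r=5: 9+29=38 >23, r--
l=0 r=4: 9+21=30 >23, r--
l=0 r=3: 9+18=27 >23, r--
l=0 r=2: 9+13=22 <23, l++

l=1, r=2, sum=23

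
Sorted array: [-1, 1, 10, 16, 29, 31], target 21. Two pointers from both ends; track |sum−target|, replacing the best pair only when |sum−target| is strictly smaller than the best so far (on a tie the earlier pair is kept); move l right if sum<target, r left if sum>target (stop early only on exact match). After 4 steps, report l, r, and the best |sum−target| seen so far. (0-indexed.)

[0,5] -1+31=30 d=9 * → r--
[0,4] -1+29=28 d=7 * → r--
[0,3] -1+16=15 d=6 * → l++
[1,3] 1+16=17 d=4 * → l++

l=2, r=3, best |Δ|=4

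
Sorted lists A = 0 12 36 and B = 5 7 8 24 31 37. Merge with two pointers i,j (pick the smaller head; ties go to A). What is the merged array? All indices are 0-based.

[i=0,j=0] A[i]=0<=B[j]=5 take 0 → i++
[i=1,j=0] A[i]=12>B[j]=5 take 5 → j++
[i=1,j=1] A[i]=12>B[j]=7 take 7 → j++
[i=1,j=2] A[i]=12>B[j]=8 take 8 → j++
[i=1,j=3] A[i]=12<=B[j]=24 take 12 → i++
[i=2,j=3] A[i]=36>B[j]=24 take 24 → j++
[i=2,j=4] A[i]=36>B[j]=31 take 31 → j++
[i=2,j=5] A[i]=36<=B[j]=37 take 36 → i++
[i=3,j=5] A done, take B[j]=37 → j++

[0, 5, 7, 8, 12, 24, 31, 36, 37]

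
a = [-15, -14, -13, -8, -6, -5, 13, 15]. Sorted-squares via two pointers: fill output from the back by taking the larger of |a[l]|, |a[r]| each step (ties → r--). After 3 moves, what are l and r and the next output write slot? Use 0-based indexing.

l=2, r=6, next write slot=4

[0,7] |-15|<=|15| out[7]=225 → r--
[0,6] |-15|>|13| out[6]=225 → l++
[1,6] |-14|>|13| out[5]=196 → l++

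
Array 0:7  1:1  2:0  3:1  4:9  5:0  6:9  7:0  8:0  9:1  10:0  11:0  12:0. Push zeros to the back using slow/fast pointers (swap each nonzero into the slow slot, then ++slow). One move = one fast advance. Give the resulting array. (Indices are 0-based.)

[7, 1, 1, 9, 9, 1, 0, 0, 0, 0, 0, 0, 0]

(s=0,f=0) a[fast]=7≠0 swap→a[0]=7 → slow++,fast++
(s=1,f=1) a[fast]=1≠0 swap→a[1]=1 → slow++,fast++
(s=2,f=2) a[fast]=0 → fast++
(s=2,f=3) a[fast]=1≠0 swap→a[2]=1 → slow++,fast++
(s=3,f=4) a[fast]=9≠0 swap→a[3]=9 → slow++,fast++
(s=4,f=5) a[fast]=0 → fast++
(s=4,f=6) a[fast]=9≠0 swap→a[4]=9 → slow++,fast++
(s=5,f=7) a[fast]=0 → fast++
(s=5,f=8) a[fast]=0 → fast++
(s=5,f=9) a[fast]=1≠0 swap→a[5]=1 → slow++,fast++
(s=6,f=10) a[fast]=0 → fast++
(s=6,f=11) a[fast]=0 → fast++
(s=6,f=12) a[fast]=0 → fast++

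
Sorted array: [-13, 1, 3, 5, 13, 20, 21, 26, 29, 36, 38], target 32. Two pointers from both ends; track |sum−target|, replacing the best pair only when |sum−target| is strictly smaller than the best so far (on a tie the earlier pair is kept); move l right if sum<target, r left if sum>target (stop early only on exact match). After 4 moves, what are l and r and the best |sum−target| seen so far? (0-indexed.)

l=2, r=8, best |Δ|=2

l=0 r=10: -13+38=25 d=7 *, l++
l=1 r=10: 1+38=39 d=7, r--
l=1 r=9: 1+36=37 d=5 *, r--
l=1 r=8: 1+29=30 d=2 *, l++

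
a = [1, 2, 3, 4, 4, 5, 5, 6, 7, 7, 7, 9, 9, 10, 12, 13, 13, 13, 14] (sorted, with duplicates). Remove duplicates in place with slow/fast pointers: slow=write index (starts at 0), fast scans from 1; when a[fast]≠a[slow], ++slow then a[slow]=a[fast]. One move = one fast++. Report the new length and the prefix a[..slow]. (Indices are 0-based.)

slow=0 fast=1: a[fast]=2≠a[slow]=1 write a[1]=2, slow++,fast++
slow=1 fast=2: a[fast]=3≠a[slow]=2 write a[2]=3, slow++,fast++
slow=2 fast=3: a[fast]=4≠a[slow]=3 write a[3]=4, slow++,fast++
slow=3 fast=4: a[fast]=4=a[slow] dup, fast++
slow=3 fast=5: a[fast]=5≠a[slow]=4 write a[4]=5, slow++,fast++
slow=4 fast=6: a[fast]=5=a[slow] dup, fast++
slow=4 fast=7: a[fast]=6≠a[slow]=5 write a[5]=6, slow++,fast++
slow=5 fast=8: a[fast]=7≠a[slow]=6 write a[6]=7, slow++,fast++
slow=6 fast=9: a[fast]=7=a[slow] dup, fast++
slow=6 fast=10: a[fast]=7=a[slow] dup, fast++
slow=6 fast=11: a[fast]=9≠a[slow]=7 write a[7]=9, slow++,fast++
slow=7 fast=12: a[fast]=9=a[slow] dup, fast++
slow=7 fast=13: a[fast]=10≠a[slow]=9 write a[8]=10, slow++,fast++
slow=8 fast=14: a[fast]=12≠a[slow]=10 write a[9]=12, slow++,fast++
slow=9 fast=15: a[fast]=13≠a[slow]=12 write a[10]=13, slow++,fast++
slow=10 fast=16: a[fast]=13=a[slow] dup, fast++
slow=10 fast=17: a[fast]=13=a[slow] dup, fast++
slow=10 fast=18: a[fast]=14≠a[slow]=13 write a[11]=14, slow++,fast++

length 12; prefix = [1, 2, 3, 4, 5, 6, 7, 9, 10, 12, 13, 14]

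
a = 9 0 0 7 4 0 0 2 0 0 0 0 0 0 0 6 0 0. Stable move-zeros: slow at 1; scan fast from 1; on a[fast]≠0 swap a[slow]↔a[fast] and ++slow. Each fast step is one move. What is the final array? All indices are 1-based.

[9, 7, 4, 2, 6, 0, 0, 0, 0, 0, 0, 0, 0, 0, 0, 0, 0, 0]

slow=1 fast=1: a[fast]=9≠0 swap→a[1]=9, slow++,fast++
slow=2 fast=2: a[fast]=0, fast++
slow=2 fast=3: a[fast]=0, fast++
slow=2 fast=4: a[fast]=7≠0 swap→a[2]=7, slow++,fast++
slow=3 fast=5: a[fast]=4≠0 swap→a[3]=4, slow++,fast++
slow=4 fast=6: a[fast]=0, fast++
slow=4 fast=7: a[fast]=0, fast++
slow=4 fast=8: a[fast]=2≠0 swap→a[4]=2, slow++,fast++
slow=5 fast=9: a[fast]=0, fast++
slow=5 fast=10: a[fast]=0, fast++
slow=5 fast=11: a[fast]=0, fast++
slow=5 fast=12: a[fast]=0, fast++
slow=5 fast=13: a[fast]=0, fast++
slow=5 fast=14: a[fast]=0, fast++
slow=5 fast=15: a[fast]=0, fast++
slow=5 fast=16: a[fast]=6≠0 swap→a[5]=6, slow++,fast++
slow=6 fast=17: a[fast]=0, fast++
slow=6 fast=18: a[fast]=0, fast++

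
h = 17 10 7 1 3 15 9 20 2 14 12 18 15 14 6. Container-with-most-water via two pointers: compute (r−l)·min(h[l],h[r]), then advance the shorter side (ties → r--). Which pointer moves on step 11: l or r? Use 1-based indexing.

l=1 r=15: min(17,6)*14=84 best=84 *, r--
l=1 r=14: min(17,14)*13=182 best=182 *, r--
l=1 r=13: min(17,15)*12=180 best=182, r--
l=1 r=12: min(17,18)*11=187 best=187 *, l++
l=2 r=12: min(10,18)*10=100 best=187, l++
l=3 r=12: min(7,18)*9=63 best=187, l++
l=4 r=12: min(1,18)*8=8 best=187, l++
l=5 r=12: min(3,18)*7=21 best=187, l++
l=6 r=12: min(15,18)*6=90 best=187, l++
l=7 r=12: min(9,18)*5=45 best=187, l++
l=8 r=12: min(20,18)*4=72 best=187, r--

r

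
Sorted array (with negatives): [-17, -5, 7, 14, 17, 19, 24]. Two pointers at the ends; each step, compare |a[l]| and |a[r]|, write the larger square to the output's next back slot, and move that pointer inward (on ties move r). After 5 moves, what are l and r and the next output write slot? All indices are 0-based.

l=1, r=2, next write slot=1

l=0 r=6: |-17|<=|24| out[6]=576, r--
l=0 r=5: |-17|<=|19| out[5]=361, r--
l=0 r=4: |-17|<=|17| out[4]=289, r--
l=0 r=3: |-17|>|14| out[3]=289, l++
l=1 r=3: |-5|<=|14| out[2]=196, r--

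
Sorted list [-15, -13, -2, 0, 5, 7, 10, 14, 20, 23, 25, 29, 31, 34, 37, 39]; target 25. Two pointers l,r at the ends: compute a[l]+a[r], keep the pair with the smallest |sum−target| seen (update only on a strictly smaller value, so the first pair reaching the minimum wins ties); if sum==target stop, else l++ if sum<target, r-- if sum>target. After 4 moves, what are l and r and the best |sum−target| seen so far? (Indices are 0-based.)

[0,15] -15+39=24 d=1 * → l++
[1,15] -13+39=26 d=1 → r--
[1,14] -13+37=24 d=1 → l++
[2,14] -2+37=35 d=10 → r--

l=2, r=13, best |Δ|=1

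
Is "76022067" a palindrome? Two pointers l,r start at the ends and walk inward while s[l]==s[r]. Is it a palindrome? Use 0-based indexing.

l=0 r=7: '7'=='7', l++,r--
l=1 r=6: '6'=='6', l++,r--
l=2 r=5: '0'=='0', l++,r--
l=3 r=4: '2'=='2', l++,r--

palindrome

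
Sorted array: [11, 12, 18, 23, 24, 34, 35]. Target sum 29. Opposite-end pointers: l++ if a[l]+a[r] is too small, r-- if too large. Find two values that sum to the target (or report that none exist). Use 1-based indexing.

(11, 18)

[1,7] 11+35=46 >29 → r--
[1,6] 11+34=45 >29 → r--
[1,5] 11+24=35 >29 → r--
[1,4] 11+23=34 >29 → r--
[1,3] 11+18=29 → found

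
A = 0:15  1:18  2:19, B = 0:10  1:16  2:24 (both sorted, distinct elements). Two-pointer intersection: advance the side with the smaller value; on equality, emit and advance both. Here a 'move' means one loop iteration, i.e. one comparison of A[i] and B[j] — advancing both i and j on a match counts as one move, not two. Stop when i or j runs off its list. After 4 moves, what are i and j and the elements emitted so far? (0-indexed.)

[i=0,j=0] 15>10 → j++
[i=0,j=1] 15<16 → i++
[i=1,j=1] 18>16 → j++
[i=1,j=2] 18<24 → i++

i=2, j=2, emitted=[]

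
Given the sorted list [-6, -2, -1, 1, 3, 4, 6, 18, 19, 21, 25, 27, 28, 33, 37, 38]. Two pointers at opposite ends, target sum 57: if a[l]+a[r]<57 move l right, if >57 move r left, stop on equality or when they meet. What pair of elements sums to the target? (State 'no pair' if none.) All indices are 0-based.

l=0 r=15: -6+38=32 <57, l++
l=1 r=15: -2+38=36 <57, l++
l=2 r=15: -1+38=37 <57, l++
l=3 r=15: 1+38=39 <57, l++
l=4 r=15: 3+38=41 <57, l++
l=5 r=15: 4+38=42 <57, l++
l=6 r=15: 6+38=44 <57, l++
l=7 r=15: 18+38=56 <57, l++
l=8 r=15: 19+38=57, found

(19, 38)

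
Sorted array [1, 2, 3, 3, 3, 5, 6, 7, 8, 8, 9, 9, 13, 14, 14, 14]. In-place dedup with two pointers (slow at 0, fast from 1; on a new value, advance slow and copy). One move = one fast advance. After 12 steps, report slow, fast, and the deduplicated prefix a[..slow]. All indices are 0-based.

slow=0 fast=1: a[fast]=2≠a[slow]=1 write a[1]=2, slow++,fast++
slow=1 fast=2: a[fast]=3≠a[slow]=2 write a[2]=3, slow++,fast++
slow=2 fast=3: a[fast]=3=a[slow] dup, fast++
slow=2 fast=4: a[fast]=3=a[slow] dup, fast++
slow=2 fast=5: a[fast]=5≠a[slow]=3 write a[3]=5, slow++,fast++
slow=3 fast=6: a[fast]=6≠a[slow]=5 write a[4]=6, slow++,fast++
slow=4 fast=7: a[fast]=7≠a[slow]=6 write a[5]=7, slow++,fast++
slow=5 fast=8: a[fast]=8≠a[slow]=7 write a[6]=8, slow++,fast++
slow=6 fast=9: a[fast]=8=a[slow] dup, fast++
slow=6 fast=10: a[fast]=9≠a[slow]=8 write a[7]=9, slow++,fast++
slow=7 fast=11: a[fast]=9=a[slow] dup, fast++
slow=7 fast=12: a[fast]=13≠a[slow]=9 write a[8]=13, slow++,fast++

slow=8, fast=13, prefix=[1, 2, 3, 5, 6, 7, 8, 9, 13]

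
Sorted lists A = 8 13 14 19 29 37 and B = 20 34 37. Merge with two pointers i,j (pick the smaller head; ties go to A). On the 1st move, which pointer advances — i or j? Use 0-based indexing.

i

[i=0,j=0] A[i]=8<=B[j]=20 take 8 → i++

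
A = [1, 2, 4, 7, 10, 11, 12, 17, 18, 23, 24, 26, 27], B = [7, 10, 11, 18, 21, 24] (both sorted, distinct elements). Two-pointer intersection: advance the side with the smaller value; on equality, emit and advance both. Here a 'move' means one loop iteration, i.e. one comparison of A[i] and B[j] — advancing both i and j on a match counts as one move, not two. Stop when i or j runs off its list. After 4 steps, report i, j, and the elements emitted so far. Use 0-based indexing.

i=4, j=1, emitted=[7]

i=0 j=0: 1<7, i++
i=1 j=0: 2<7, i++
i=2 j=0: 4<7, i++
i=3 j=0: 7==7 emit, i++,j++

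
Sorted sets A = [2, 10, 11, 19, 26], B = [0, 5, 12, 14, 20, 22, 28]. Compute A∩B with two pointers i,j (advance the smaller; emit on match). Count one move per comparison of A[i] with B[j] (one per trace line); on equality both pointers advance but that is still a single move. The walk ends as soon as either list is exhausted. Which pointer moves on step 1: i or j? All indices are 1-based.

[i=1,j=1] 2>0 → j++

j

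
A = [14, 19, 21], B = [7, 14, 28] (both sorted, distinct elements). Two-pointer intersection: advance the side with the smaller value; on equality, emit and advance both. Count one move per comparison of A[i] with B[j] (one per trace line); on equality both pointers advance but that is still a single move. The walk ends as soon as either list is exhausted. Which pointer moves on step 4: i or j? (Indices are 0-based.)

i=0 j=0: 14>7, j++
i=0 j=1: 14==14 emit, i++,j++
i=1 j=2: 19<28, i++
i=2 j=2: 21<28, i++

i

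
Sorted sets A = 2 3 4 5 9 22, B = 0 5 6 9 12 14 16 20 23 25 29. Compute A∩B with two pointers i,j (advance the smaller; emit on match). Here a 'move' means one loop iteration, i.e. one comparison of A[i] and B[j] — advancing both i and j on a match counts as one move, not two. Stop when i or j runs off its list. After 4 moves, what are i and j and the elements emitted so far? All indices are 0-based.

i=0 j=0: 2>0, j++
i=0 j=1: 2<5, i++
i=1 j=1: 3<5, i++
i=2 j=1: 4<5, i++

i=3, j=1, emitted=[]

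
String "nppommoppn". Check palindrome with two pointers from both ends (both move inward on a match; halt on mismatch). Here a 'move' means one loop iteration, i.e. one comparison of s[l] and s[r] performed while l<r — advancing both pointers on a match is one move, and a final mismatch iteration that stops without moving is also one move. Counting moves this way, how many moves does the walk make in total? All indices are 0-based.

[0,9] 'n'=='n' → l++,r--
[1,8] 'p'=='p' → l++,r--
[2,7] 'p'=='p' → l++,r--
[3,6] 'o'=='o' → l++,r--
[4,5] 'm'=='m' → l++,r--

5 moves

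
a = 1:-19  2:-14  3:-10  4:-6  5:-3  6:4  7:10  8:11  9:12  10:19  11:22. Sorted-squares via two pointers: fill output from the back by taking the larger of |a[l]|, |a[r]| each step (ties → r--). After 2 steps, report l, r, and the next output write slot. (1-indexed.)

l=1, r=9, next write slot=9

l=1 r=11: |-19|<=|22| out[11]=484, r--
l=1 r=10: |-19|<=|19| out[10]=361, r--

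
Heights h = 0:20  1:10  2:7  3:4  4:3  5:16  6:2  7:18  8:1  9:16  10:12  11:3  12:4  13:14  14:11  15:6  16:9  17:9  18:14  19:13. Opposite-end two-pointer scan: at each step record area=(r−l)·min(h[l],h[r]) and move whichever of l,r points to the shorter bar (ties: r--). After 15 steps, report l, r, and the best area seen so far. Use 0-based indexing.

l=0, r=4, best area=252

l=0 r=19: min(20,13)*19=247 best=247 *, r--
l=0 r=18: min(20,14)*18=252 best=252 *, r--
l=0 r=17: min(20,9)*17=153 best=252, r--
l=0 r=16: min(20,9)*16=144 best=252, r--
l=0 r=15: min(20,6)*15=90 best=252, r--
l=0 r=14: min(20,11)*14=154 best=252, r--
l=0 r=13: min(20,14)*13=182 best=252, r--
l=0 r=12: min(20,4)*12=48 best=252, r--
l=0 r=11: min(20,3)*11=33 best=252, r--
l=0 r=10: min(20,12)*10=120 best=252, r--
l=0 r=9: min(20,16)*9=144 best=252, r--
l=0 r=8: min(20,1)*8=8 best=252, r--
l=0 r=7: min(20,18)*7=126 best=252, r--
l=0 r=6: min(20,2)*6=12 best=252, r--
l=0 r=5: min(20,16)*5=80 best=252, r--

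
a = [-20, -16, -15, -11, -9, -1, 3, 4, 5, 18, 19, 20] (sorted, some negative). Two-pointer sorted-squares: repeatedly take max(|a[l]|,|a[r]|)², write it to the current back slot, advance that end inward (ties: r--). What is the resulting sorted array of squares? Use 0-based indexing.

[1, 9, 16, 25, 81, 121, 225, 256, 324, 361, 400, 400]

[0,11] |-20|<=|20| out[11]=400 → r--
[0,10] |-20|>|19| out[10]=400 → l++
[1,10] |-16|<=|19| out[9]=361 → r--
[1,9] |-16|<=|18| out[8]=324 → r--
[1,8] |-16|>|5| out[7]=256 → l++
[2,8] |-15|>|5| out[6]=225 → l++
[3,8] |-11|>|5| out[5]=121 → l++
[4,8] |-9|>|5| out[4]=81 → l++
[5,8] |-1|<=|5| out[3]=25 → r--
[5,7] |-1|<=|4| out[2]=16 → r--
[5,6] |-1|<=|3| out[1]=9 → r--
[5,5] |-1|<=|-1| out[0]=1 → r--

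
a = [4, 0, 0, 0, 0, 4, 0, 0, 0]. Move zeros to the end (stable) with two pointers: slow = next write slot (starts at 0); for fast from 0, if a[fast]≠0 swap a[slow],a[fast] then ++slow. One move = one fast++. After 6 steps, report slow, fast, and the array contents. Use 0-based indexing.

(s=0,f=0) a[fast]=4≠0 swap→a[0]=4 → slow++,fast++
(s=1,f=1) a[fast]=0 → fast++
(s=1,f=2) a[fast]=0 → fast++
(s=1,f=3) a[fast]=0 → fast++
(s=1,f=4) a[fast]=0 → fast++
(s=1,f=5) a[fast]=4≠0 swap→a[1]=4 → slow++,fast++

slow=2, fast=6, a=[4, 4, 0, 0, 0, 0, 0, 0, 0]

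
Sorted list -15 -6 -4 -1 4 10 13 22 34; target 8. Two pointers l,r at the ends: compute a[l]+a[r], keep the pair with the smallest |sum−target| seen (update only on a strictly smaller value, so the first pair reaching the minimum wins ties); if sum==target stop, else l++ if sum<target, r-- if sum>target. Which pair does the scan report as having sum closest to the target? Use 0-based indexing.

pair (-15, 22) with sum 7 (|Δ|=1)

l=0 r=8: -15+34=19 d=11 *, r--
l=0 r=7: -15+22=7 d=1 *, l++
l=1 r=7: -6+22=16 d=8, r--
l=1 r=6: -6+13=7 d=1, l++
l=2 r=6: -4+13=9 d=1, r--
l=2 r=5: -4+10=6 d=2, l++
l=3 r=5: -1+10=9 d=1, r--
l=3 r=4: -1+4=3 d=5, l++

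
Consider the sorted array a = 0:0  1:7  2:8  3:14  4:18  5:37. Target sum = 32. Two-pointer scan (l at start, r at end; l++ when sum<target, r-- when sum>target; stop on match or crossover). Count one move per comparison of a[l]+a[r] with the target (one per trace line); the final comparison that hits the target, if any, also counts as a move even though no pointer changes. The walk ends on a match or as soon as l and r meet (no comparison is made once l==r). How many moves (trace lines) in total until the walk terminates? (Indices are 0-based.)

5 moves

l=0 r=5: 0+37=37 >32, r--
l=0 r=4: 0+18=18 <32, l++
l=1 r=4: 7+18=25 <32, l++
l=2 r=4: 8+18=26 <32, l++
l=3 r=4: 14+18=32, found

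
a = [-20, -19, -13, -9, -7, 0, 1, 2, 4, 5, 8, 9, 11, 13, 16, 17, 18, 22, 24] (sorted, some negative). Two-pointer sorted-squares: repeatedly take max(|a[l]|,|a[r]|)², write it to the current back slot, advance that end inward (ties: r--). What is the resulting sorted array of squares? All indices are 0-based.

l=0 r=18: |-20|<=|24| out[18]=576, r--
l=0 r=17: |-20|<=|22| out[17]=484, r--
l=0 r=16: |-20|>|18| out[16]=400, l++
l=1 r=16: |-19|>|18| out[15]=361, l++
l=2 r=16: |-13|<=|18| out[14]=324, r--
l=2 r=15: |-13|<=|17| out[13]=289, r--
l=2 r=14: |-13|<=|16| out[12]=256, r--
l=2 r=13: |-13|<=|13| out[11]=169, r--
l=2 r=12: |-13|>|11| out[10]=169, l++
l=3 r=12: |-9|<=|11| out[9]=121, r--
l=3 r=11: |-9|<=|9| out[8]=81, r--
l=3 r=10: |-9|>|8| out[7]=81, l++
l=4 r=10: |-7|<=|8| out[6]=64, r--
l=4 r=9: |-7|>|5| out[5]=49, l++
l=5 r=9: |0|<=|5| out[4]=25, r--
l=5 r=8: |0|<=|4| out[3]=16, r--
l=5 r=7: |0|<=|2| out[2]=4, r--
l=5 r=6: |0|<=|1| out[1]=1, r--
l=5 r=5: |0|<=|0| out[0]=0, r--

[0, 1, 4, 16, 25, 49, 64, 81, 81, 121, 169, 169, 256, 289, 324, 361, 400, 484, 576]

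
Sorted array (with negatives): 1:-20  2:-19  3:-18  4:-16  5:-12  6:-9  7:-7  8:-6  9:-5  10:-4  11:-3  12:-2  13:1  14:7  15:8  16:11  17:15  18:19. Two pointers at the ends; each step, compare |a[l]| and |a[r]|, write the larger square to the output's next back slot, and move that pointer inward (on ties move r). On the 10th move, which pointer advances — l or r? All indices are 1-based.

l=1 r=18: |-20|>|19| out[18]=400, l++
l=2 r=18: |-19|<=|19| out[17]=361, r--
l=2 r=17: |-19|>|15| out[16]=361, l++
l=3 r=17: |-18|>|15| out[15]=324, l++
l=4 r=17: |-16|>|15| out[14]=256, l++
l=5 r=17: |-12|<=|15| out[13]=225, r--
l=5 r=16: |-12|>|11| out[12]=144, l++
l=6 r=16: |-9|<=|11| out[11]=121, r--
l=6 r=15: |-9|>|8| out[10]=81, l++
l=7 r=15: |-7|<=|8| out[9]=64, r--

r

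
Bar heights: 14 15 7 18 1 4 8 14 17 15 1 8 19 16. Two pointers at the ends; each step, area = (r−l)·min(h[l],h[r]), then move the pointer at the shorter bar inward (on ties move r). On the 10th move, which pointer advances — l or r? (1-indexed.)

l

l=1 r=14: min(14,16)*13=182 best=182 *, l++
l=2 r=14: min(15,16)*12=180 best=182, l++
l=3 r=14: min(7,16)*11=77 best=182, l++
l=4 r=14: min(18,16)*10=160 best=182, r--
l=4 r=13: min(18,19)*9=162 best=182, l++
l=5 r=13: min(1,19)*8=8 best=182, l++
l=6 r=13: min(4,19)*7=28 best=182, l++
l=7 r=13: min(8,19)*6=48 best=182, l++
l=8 r=13: min(14,19)*5=70 best=182, l++
l=9 r=13: min(17,19)*4=68 best=182, l++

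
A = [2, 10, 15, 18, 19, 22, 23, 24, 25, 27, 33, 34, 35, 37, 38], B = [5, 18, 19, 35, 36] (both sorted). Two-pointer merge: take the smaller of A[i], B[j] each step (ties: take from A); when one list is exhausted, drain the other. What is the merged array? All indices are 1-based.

[2, 5, 10, 15, 18, 18, 19, 19, 22, 23, 24, 25, 27, 33, 34, 35, 35, 36, 37, 38]

i=1 j=1: A[i]=2<=B[j]=5 take 2, i++
i=2 j=1: A[i]=10>B[j]=5 take 5, j++
i=2 j=2: A[i]=10<=B[j]=18 take 10, i++
i=3 j=2: A[i]=15<=B[j]=18 take 15, i++
i=4 j=2: A[i]=18<=B[j]=18 take 18, i++
i=5 j=2: A[i]=19>B[j]=18 take 18, j++
i=5 j=3: A[i]=19<=B[j]=19 take 19, i++
i=6 j=3: A[i]=22>B[j]=19 take 19, j++
i=6 j=4: A[i]=22<=B[j]=35 take 22, i++
i=7 j=4: A[i]=23<=B[j]=35 take 23, i++
i=8 j=4: A[i]=24<=B[j]=35 take 24, i++
i=9 j=4: A[i]=25<=B[j]=35 take 25, i++
i=10 j=4: A[i]=27<=B[j]=35 take 27, i++
i=11 j=4: A[i]=33<=B[j]=35 take 33, i++
i=12 j=4: A[i]=34<=B[j]=35 take 34, i++
i=13 j=4: A[i]=35<=B[j]=35 take 35, i++
i=14 j=4: A[i]=37>B[j]=35 take 35, j++
i=14 j=5: A[i]=37>B[j]=36 take 36, j++
i=14 j=6: B done, take A[i]=37, i++
i=15 j=6: B done, take A[i]=38, i++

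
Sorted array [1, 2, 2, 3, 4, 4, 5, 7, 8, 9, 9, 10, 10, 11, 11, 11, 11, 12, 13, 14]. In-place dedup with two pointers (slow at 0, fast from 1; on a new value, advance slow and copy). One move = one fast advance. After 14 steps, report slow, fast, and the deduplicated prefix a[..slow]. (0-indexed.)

(s=0,f=1) a[fast]=2≠a[slow]=1 write a[1]=2 → slow++,fast++
(s=1,f=2) a[fast]=2=a[slow] dup → fast++
(s=1,f=3) a[fast]=3≠a[slow]=2 write a[2]=3 → slow++,fast++
(s=2,f=4) a[fast]=4≠a[slow]=3 write a[3]=4 → slow++,fast++
(s=3,f=5) a[fast]=4=a[slow] dup → fast++
(s=3,f=6) a[fast]=5≠a[slow]=4 write a[4]=5 → slow++,fast++
(s=4,f=7) a[fast]=7≠a[slow]=5 write a[5]=7 → slow++,fast++
(s=5,f=8) a[fast]=8≠a[slow]=7 write a[6]=8 → slow++,fast++
(s=6,f=9) a[fast]=9≠a[slow]=8 write a[7]=9 → slow++,fast++
(s=7,f=10) a[fast]=9=a[slow] dup → fast++
(s=7,f=11) a[fast]=10≠a[slow]=9 write a[8]=10 → slow++,fast++
(s=8,f=12) a[fast]=10=a[slow] dup → fast++
(s=8,f=13) a[fast]=11≠a[slow]=10 write a[9]=11 → slow++,fast++
(s=9,f=14) a[fast]=11=a[slow] dup → fast++

slow=9, fast=15, prefix=[1, 2, 3, 4, 5, 7, 8, 9, 10, 11]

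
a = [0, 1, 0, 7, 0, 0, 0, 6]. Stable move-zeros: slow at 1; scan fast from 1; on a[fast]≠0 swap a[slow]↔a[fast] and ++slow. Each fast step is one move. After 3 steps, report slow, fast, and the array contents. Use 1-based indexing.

(s=1,f=1) a[fast]=0 → fast++
(s=1,f=2) a[fast]=1≠0 swap→a[1]=1 → slow++,fast++
(s=2,f=3) a[fast]=0 → fast++

slow=2, fast=4, a=[1, 0, 0, 7, 0, 0, 0, 6]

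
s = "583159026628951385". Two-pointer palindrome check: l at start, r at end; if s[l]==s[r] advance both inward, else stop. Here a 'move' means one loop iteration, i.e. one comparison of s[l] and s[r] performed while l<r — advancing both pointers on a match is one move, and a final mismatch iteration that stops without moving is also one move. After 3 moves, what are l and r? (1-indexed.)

l=1 r=18: '5'=='5', l++,r--
l=2 r=17: '8'=='8', l++,r--
l=3 r=16: '3'=='3', l++,r--

l=4, r=15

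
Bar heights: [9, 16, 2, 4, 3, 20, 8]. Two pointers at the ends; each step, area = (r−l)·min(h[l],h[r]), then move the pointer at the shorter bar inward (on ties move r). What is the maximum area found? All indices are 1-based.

max area = 64

[1,7] min(9,8)*6=48 best=48 * → r--
[1,6] min(9,20)*5=45 best=48 → l++
[2,6] min(16,20)*4=64 best=64 * → l++
[3,6] min(2,20)*3=6 best=64 → l++
[4,6] min(4,20)*2=8 best=64 → l++
[5,6] min(3,20)*1=3 best=64 → l++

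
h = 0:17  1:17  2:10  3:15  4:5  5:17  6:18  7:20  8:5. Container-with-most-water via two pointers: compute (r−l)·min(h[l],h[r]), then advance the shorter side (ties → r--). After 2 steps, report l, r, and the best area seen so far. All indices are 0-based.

[0,8] min(17,5)*8=40 best=40 * → r--
[0,7] min(17,20)*7=119 best=119 * → l++

l=1, r=7, best area=119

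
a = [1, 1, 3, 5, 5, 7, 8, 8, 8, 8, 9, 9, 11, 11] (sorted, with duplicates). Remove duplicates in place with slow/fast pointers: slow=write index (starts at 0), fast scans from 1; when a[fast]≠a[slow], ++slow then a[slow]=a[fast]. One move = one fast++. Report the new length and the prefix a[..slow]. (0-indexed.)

length 7; prefix = [1, 3, 5, 7, 8, 9, 11]

slow=0 fast=1: a[fast]=1=a[slow] dup, fast++
slow=0 fast=2: a[fast]=3≠a[slow]=1 write a[1]=3, slow++,fast++
slow=1 fast=3: a[fast]=5≠a[slow]=3 write a[2]=5, slow++,fast++
slow=2 fast=4: a[fast]=5=a[slow] dup, fast++
slow=2 fast=5: a[fast]=7≠a[slow]=5 write a[3]=7, slow++,fast++
slow=3 fast=6: a[fast]=8≠a[slow]=7 write a[4]=8, slow++,fast++
slow=4 fast=7: a[fast]=8=a[slow] dup, fast++
slow=4 fast=8: a[fast]=8=a[slow] dup, fast++
slow=4 fast=9: a[fast]=8=a[slow] dup, fast++
slow=4 fast=10: a[fast]=9≠a[slow]=8 write a[5]=9, slow++,fast++
slow=5 fast=11: a[fast]=9=a[slow] dup, fast++
slow=5 fast=12: a[fast]=11≠a[slow]=9 write a[6]=11, slow++,fast++
slow=6 fast=13: a[fast]=11=a[slow] dup, fast++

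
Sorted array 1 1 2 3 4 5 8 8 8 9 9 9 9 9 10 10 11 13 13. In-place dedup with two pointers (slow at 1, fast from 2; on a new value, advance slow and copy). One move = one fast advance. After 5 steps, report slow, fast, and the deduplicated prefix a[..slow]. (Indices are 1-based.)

(s=1,f=2) a[fast]=1=a[slow] dup → fast++
(s=1,f=3) a[fast]=2≠a[slow]=1 write a[2]=2 → slow++,fast++
(s=2,f=4) a[fast]=3≠a[slow]=2 write a[3]=3 → slow++,fast++
(s=3,f=5) a[fast]=4≠a[slow]=3 write a[4]=4 → slow++,fast++
(s=4,f=6) a[fast]=5≠a[slow]=4 write a[5]=5 → slow++,fast++

slow=5, fast=7, prefix=[1, 2, 3, 4, 5]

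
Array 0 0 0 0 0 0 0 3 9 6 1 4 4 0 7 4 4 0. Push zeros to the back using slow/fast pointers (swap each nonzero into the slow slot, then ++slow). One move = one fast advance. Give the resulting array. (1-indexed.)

slow=1 fast=1: a[fast]=0, fast++
slow=1 fast=2: a[fast]=0, fast++
slow=1 fast=3: a[fast]=0, fast++
slow=1 fast=4: a[fast]=0, fast++
slow=1 fast=5: a[fast]=0, fast++
slow=1 fast=6: a[fast]=0, fast++
slow=1 fast=7: a[fast]=0, fast++
slow=1 fast=8: a[fast]=3≠0 swap→a[1]=3, slow++,fast++
slow=2 fast=9: a[fast]=9≠0 swap→a[2]=9, slow++,fast++
slow=3 fast=10: a[fast]=6≠0 swap→a[3]=6, slow++,fast++
slow=4 fast=11: a[fast]=1≠0 swap→a[4]=1, slow++,fast++
slow=5 fast=12: a[fast]=4≠0 swap→a[5]=4, slow++,fast++
slow=6 fast=13: a[fast]=4≠0 swap→a[6]=4, slow++,fast++
slow=7 fast=14: a[fast]=0, fast++
slow=7 fast=15: a[fast]=7≠0 swap→a[7]=7, slow++,fast++
slow=8 fast=16: a[fast]=4≠0 swap→a[8]=4, slow++,fast++
slow=9 fast=17: a[fast]=4≠0 swap→a[9]=4, slow++,fast++
slow=10 fast=18: a[fast]=0, fast++

[3, 9, 6, 1, 4, 4, 7, 4, 4, 0, 0, 0, 0, 0, 0, 0, 0, 0]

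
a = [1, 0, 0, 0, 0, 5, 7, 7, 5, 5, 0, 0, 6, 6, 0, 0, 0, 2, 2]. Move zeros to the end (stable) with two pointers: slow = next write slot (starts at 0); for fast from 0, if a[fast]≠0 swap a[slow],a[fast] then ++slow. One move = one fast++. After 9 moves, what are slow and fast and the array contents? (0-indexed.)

slow=5, fast=9, a=[1, 5, 7, 7, 5, 0, 0, 0, 0, 5, 0, 0, 6, 6, 0, 0, 0, 2, 2]

slow=0 fast=0: a[fast]=1≠0 swap→a[0]=1, slow++,fast++
slow=1 fast=1: a[fast]=0, fast++
slow=1 fast=2: a[fast]=0, fast++
slow=1 fast=3: a[fast]=0, fast++
slow=1 fast=4: a[fast]=0, fast++
slow=1 fast=5: a[fast]=5≠0 swap→a[1]=5, slow++,fast++
slow=2 fast=6: a[fast]=7≠0 swap→a[2]=7, slow++,fast++
slow=3 fast=7: a[fast]=7≠0 swap→a[3]=7, slow++,fast++
slow=4 fast=8: a[fast]=5≠0 swap→a[4]=5, slow++,fast++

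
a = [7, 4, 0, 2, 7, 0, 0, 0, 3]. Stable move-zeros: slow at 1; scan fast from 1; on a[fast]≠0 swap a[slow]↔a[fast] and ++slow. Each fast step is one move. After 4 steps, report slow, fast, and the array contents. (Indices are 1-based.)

slow=4, fast=5, a=[7, 4, 2, 0, 7, 0, 0, 0, 3]

(s=1,f=1) a[fast]=7≠0 swap→a[1]=7 → slow++,fast++
(s=2,f=2) a[fast]=4≠0 swap→a[2]=4 → slow++,fast++
(s=3,f=3) a[fast]=0 → fast++
(s=3,f=4) a[fast]=2≠0 swap→a[3]=2 → slow++,fast++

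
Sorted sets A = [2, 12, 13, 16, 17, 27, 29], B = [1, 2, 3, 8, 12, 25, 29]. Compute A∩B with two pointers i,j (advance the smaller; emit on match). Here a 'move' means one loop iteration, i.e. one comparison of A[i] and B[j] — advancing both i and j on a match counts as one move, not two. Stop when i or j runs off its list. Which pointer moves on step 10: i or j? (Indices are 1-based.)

i

[i=1,j=1] 2>1 → j++
[i=1,j=2] 2==2 emit → i++,j++
[i=2,j=3] 12>3 → j++
[i=2,j=4] 12>8 → j++
[i=2,j=5] 12==12 emit → i++,j++
[i=3,j=6] 13<25 → i++
[i=4,j=6] 16<25 → i++
[i=5,j=6] 17<25 → i++
[i=6,j=6] 27>25 → j++
[i=6,j=7] 27<29 → i++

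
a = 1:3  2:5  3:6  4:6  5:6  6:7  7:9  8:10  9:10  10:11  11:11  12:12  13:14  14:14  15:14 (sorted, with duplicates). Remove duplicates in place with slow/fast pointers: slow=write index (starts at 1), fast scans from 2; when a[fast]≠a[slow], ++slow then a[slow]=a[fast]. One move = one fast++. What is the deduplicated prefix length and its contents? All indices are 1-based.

length 9; prefix = [3, 5, 6, 7, 9, 10, 11, 12, 14]

slow=1 fast=2: a[fast]=5≠a[slow]=3 write a[2]=5, slow++,fast++
slow=2 fast=3: a[fast]=6≠a[slow]=5 write a[3]=6, slow++,fast++
slow=3 fast=4: a[fast]=6=a[slow] dup, fast++
slow=3 fast=5: a[fast]=6=a[slow] dup, fast++
slow=3 fast=6: a[fast]=7≠a[slow]=6 write a[4]=7, slow++,fast++
slow=4 fast=7: a[fast]=9≠a[slow]=7 write a[5]=9, slow++,fast++
slow=5 fast=8: a[fast]=10≠a[slow]=9 write a[6]=10, slow++,fast++
slow=6 fast=9: a[fast]=10=a[slow] dup, fast++
slow=6 fast=10: a[fast]=11≠a[slow]=10 write a[7]=11, slow++,fast++
slow=7 fast=11: a[fast]=11=a[slow] dup, fast++
slow=7 fast=12: a[fast]=12≠a[slow]=11 write a[8]=12, slow++,fast++
slow=8 fast=13: a[fast]=14≠a[slow]=12 write a[9]=14, slow++,fast++
slow=9 fast=14: a[fast]=14=a[slow] dup, fast++
slow=9 fast=15: a[fast]=14=a[slow] dup, fast++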